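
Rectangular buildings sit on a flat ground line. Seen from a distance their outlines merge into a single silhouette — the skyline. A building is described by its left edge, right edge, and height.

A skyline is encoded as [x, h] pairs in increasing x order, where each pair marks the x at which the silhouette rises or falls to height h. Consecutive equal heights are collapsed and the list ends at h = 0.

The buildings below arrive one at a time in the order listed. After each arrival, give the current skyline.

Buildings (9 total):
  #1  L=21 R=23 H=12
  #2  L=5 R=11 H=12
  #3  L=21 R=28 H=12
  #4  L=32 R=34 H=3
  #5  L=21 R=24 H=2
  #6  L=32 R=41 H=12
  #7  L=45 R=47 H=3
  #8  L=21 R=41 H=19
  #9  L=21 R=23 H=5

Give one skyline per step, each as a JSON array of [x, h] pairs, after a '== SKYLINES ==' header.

== SKYLINES ==
[[21,12],[23,0]]
[[5,12],[11,0],[21,12],[23,0]]
[[5,12],[11,0],[21,12],[28,0]]
[[5,12],[11,0],[21,12],[28,0],[32,3],[34,0]]
[[5,12],[11,0],[21,12],[28,0],[32,3],[34,0]]
[[5,12],[11,0],[21,12],[28,0],[32,12],[41,0]]
[[5,12],[11,0],[21,12],[28,0],[32,12],[41,0],[45,3],[47,0]]
[[5,12],[11,0],[21,19],[41,0],[45,3],[47,0]]
[[5,12],[11,0],[21,19],[41,0],[45,3],[47,0]]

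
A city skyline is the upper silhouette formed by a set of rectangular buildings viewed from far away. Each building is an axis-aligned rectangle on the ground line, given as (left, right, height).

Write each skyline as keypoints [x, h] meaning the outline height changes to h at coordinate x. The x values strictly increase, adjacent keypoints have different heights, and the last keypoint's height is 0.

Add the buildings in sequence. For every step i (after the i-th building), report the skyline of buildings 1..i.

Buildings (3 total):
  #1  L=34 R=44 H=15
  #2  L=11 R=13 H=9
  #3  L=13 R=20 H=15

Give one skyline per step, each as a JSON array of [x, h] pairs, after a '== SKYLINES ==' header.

== SKYLINES ==
[[34,15],[44,0]]
[[11,9],[13,0],[34,15],[44,0]]
[[11,9],[13,15],[20,0],[34,15],[44,0]]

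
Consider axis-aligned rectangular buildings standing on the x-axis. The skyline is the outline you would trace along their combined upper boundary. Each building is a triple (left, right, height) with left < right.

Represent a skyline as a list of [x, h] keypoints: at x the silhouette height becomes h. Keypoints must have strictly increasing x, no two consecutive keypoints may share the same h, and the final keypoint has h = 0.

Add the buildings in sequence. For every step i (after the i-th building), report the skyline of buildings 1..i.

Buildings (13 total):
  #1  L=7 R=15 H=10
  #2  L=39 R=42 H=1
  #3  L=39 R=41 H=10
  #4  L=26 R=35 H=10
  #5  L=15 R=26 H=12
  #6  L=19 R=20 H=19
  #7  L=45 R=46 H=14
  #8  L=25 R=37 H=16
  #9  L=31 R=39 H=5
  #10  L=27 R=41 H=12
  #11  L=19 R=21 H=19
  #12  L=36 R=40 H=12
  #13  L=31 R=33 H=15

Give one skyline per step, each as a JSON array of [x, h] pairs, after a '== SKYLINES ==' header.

== SKYLINES ==
[[7,10],[15,0]]
[[7,10],[15,0],[39,1],[42,0]]
[[7,10],[15,0],[39,10],[41,1],[42,0]]
[[7,10],[15,0],[26,10],[35,0],[39,10],[41,1],[42,0]]
[[7,10],[15,12],[26,10],[35,0],[39,10],[41,1],[42,0]]
[[7,10],[15,12],[19,19],[20,12],[26,10],[35,0],[39,10],[41,1],[42,0]]
[[7,10],[15,12],[19,19],[20,12],[26,10],[35,0],[39,10],[41,1],[42,0],[45,14],[46,0]]
[[7,10],[15,12],[19,19],[20,12],[25,16],[37,0],[39,10],[41,1],[42,0],[45,14],[46,0]]
[[7,10],[15,12],[19,19],[20,12],[25,16],[37,5],[39,10],[41,1],[42,0],[45,14],[46,0]]
[[7,10],[15,12],[19,19],[20,12],[25,16],[37,12],[41,1],[42,0],[45,14],[46,0]]
[[7,10],[15,12],[19,19],[21,12],[25,16],[37,12],[41,1],[42,0],[45,14],[46,0]]
[[7,10],[15,12],[19,19],[21,12],[25,16],[37,12],[41,1],[42,0],[45,14],[46,0]]
[[7,10],[15,12],[19,19],[21,12],[25,16],[37,12],[41,1],[42,0],[45,14],[46,0]]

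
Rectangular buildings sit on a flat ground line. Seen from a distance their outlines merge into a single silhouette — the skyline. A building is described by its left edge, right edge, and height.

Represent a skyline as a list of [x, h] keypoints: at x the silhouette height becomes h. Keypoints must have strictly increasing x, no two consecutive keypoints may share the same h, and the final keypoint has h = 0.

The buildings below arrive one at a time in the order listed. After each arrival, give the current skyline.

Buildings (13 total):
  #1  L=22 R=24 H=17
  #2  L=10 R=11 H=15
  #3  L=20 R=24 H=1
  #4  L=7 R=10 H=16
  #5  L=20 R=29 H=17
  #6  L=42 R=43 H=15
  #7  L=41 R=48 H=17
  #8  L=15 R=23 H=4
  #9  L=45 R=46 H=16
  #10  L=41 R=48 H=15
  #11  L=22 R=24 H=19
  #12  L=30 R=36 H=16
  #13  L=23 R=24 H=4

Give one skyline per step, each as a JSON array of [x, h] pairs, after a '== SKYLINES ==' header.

== SKYLINES ==
[[22,17],[24,0]]
[[10,15],[11,0],[22,17],[24,0]]
[[10,15],[11,0],[20,1],[22,17],[24,0]]
[[7,16],[10,15],[11,0],[20,1],[22,17],[24,0]]
[[7,16],[10,15],[11,0],[20,17],[29,0]]
[[7,16],[10,15],[11,0],[20,17],[29,0],[42,15],[43,0]]
[[7,16],[10,15],[11,0],[20,17],[29,0],[41,17],[48,0]]
[[7,16],[10,15],[11,0],[15,4],[20,17],[29,0],[41,17],[48,0]]
[[7,16],[10,15],[11,0],[15,4],[20,17],[29,0],[41,17],[48,0]]
[[7,16],[10,15],[11,0],[15,4],[20,17],[29,0],[41,17],[48,0]]
[[7,16],[10,15],[11,0],[15,4],[20,17],[22,19],[24,17],[29,0],[41,17],[48,0]]
[[7,16],[10,15],[11,0],[15,4],[20,17],[22,19],[24,17],[29,0],[30,16],[36,0],[41,17],[48,0]]
[[7,16],[10,15],[11,0],[15,4],[20,17],[22,19],[24,17],[29,0],[30,16],[36,0],[41,17],[48,0]]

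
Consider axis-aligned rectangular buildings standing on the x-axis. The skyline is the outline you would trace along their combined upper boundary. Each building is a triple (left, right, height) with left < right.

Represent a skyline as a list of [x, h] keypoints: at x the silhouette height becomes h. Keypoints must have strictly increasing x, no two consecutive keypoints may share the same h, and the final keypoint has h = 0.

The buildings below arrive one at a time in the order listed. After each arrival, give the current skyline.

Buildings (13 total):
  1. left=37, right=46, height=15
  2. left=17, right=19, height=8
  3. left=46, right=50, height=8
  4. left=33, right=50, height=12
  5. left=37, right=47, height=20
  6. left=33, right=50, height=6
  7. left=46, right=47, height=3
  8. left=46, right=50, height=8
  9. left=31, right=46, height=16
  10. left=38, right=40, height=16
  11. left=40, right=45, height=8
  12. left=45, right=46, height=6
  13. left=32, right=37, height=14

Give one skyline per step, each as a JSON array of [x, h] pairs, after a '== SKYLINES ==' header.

== SKYLINES ==
[[37,15],[46,0]]
[[17,8],[19,0],[37,15],[46,0]]
[[17,8],[19,0],[37,15],[46,8],[50,0]]
[[17,8],[19,0],[33,12],[37,15],[46,12],[50,0]]
[[17,8],[19,0],[33,12],[37,20],[47,12],[50,0]]
[[17,8],[19,0],[33,12],[37,20],[47,12],[50,0]]
[[17,8],[19,0],[33,12],[37,20],[47,12],[50,0]]
[[17,8],[19,0],[33,12],[37,20],[47,12],[50,0]]
[[17,8],[19,0],[31,16],[37,20],[47,12],[50,0]]
[[17,8],[19,0],[31,16],[37,20],[47,12],[50,0]]
[[17,8],[19,0],[31,16],[37,20],[47,12],[50,0]]
[[17,8],[19,0],[31,16],[37,20],[47,12],[50,0]]
[[17,8],[19,0],[31,16],[37,20],[47,12],[50,0]]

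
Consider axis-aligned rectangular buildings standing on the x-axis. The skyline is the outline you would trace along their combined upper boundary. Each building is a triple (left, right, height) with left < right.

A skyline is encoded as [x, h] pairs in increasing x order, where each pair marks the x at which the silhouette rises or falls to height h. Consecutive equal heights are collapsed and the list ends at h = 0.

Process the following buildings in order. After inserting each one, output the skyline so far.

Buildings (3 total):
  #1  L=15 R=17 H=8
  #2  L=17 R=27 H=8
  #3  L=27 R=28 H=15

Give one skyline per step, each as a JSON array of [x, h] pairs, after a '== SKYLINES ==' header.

== SKYLINES ==
[[15,8],[17,0]]
[[15,8],[27,0]]
[[15,8],[27,15],[28,0]]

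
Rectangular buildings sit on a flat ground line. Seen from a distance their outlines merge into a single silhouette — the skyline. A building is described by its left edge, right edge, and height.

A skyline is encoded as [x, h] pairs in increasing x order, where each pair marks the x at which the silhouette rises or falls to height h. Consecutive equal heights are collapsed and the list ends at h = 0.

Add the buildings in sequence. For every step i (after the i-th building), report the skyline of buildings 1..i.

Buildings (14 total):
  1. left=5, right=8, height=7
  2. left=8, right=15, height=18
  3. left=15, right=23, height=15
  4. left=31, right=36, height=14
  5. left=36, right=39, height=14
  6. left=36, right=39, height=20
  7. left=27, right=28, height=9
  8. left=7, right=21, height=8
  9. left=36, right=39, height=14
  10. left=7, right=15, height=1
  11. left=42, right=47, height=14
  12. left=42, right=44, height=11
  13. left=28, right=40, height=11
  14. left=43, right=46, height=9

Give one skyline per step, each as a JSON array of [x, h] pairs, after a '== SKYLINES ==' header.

== SKYLINES ==
[[5,7],[8,0]]
[[5,7],[8,18],[15,0]]
[[5,7],[8,18],[15,15],[23,0]]
[[5,7],[8,18],[15,15],[23,0],[31,14],[36,0]]
[[5,7],[8,18],[15,15],[23,0],[31,14],[39,0]]
[[5,7],[8,18],[15,15],[23,0],[31,14],[36,20],[39,0]]
[[5,7],[8,18],[15,15],[23,0],[27,9],[28,0],[31,14],[36,20],[39,0]]
[[5,7],[7,8],[8,18],[15,15],[23,0],[27,9],[28,0],[31,14],[36,20],[39,0]]
[[5,7],[7,8],[8,18],[15,15],[23,0],[27,9],[28,0],[31,14],[36,20],[39,0]]
[[5,7],[7,8],[8,18],[15,15],[23,0],[27,9],[28,0],[31,14],[36,20],[39,0]]
[[5,7],[7,8],[8,18],[15,15],[23,0],[27,9],[28,0],[31,14],[36,20],[39,0],[42,14],[47,0]]
[[5,7],[7,8],[8,18],[15,15],[23,0],[27,9],[28,0],[31,14],[36,20],[39,0],[42,14],[47,0]]
[[5,7],[7,8],[8,18],[15,15],[23,0],[27,9],[28,11],[31,14],[36,20],[39,11],[40,0],[42,14],[47,0]]
[[5,7],[7,8],[8,18],[15,15],[23,0],[27,9],[28,11],[31,14],[36,20],[39,11],[40,0],[42,14],[47,0]]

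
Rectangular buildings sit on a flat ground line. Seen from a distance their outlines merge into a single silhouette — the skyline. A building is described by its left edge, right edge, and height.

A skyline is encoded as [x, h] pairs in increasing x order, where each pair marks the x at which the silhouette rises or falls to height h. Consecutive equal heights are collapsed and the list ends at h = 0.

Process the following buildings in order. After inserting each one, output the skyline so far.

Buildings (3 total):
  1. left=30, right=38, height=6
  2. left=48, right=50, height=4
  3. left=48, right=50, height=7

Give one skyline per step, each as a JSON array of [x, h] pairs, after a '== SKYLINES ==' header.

== SKYLINES ==
[[30,6],[38,0]]
[[30,6],[38,0],[48,4],[50,0]]
[[30,6],[38,0],[48,7],[50,0]]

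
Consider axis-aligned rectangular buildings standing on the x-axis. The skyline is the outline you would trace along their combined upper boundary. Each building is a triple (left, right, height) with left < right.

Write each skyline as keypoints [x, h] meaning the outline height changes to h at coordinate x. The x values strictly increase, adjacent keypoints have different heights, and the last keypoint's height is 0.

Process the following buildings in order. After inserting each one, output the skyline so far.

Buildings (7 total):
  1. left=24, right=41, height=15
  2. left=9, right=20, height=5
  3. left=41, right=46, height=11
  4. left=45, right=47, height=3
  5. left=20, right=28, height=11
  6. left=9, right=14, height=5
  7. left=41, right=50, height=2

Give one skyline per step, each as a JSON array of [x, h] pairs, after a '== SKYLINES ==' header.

== SKYLINES ==
[[24,15],[41,0]]
[[9,5],[20,0],[24,15],[41,0]]
[[9,5],[20,0],[24,15],[41,11],[46,0]]
[[9,5],[20,0],[24,15],[41,11],[46,3],[47,0]]
[[9,5],[20,11],[24,15],[41,11],[46,3],[47,0]]
[[9,5],[20,11],[24,15],[41,11],[46,3],[47,0]]
[[9,5],[20,11],[24,15],[41,11],[46,3],[47,2],[50,0]]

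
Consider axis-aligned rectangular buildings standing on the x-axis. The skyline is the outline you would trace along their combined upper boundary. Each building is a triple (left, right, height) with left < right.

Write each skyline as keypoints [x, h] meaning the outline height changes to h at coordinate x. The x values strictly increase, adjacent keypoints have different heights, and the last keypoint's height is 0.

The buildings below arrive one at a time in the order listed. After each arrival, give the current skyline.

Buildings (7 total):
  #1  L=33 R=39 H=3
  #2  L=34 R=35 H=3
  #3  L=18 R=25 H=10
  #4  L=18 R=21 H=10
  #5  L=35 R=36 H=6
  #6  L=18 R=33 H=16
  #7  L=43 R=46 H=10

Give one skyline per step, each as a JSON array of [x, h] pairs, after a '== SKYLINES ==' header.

== SKYLINES ==
[[33,3],[39,0]]
[[33,3],[39,0]]
[[18,10],[25,0],[33,3],[39,0]]
[[18,10],[25,0],[33,3],[39,0]]
[[18,10],[25,0],[33,3],[35,6],[36,3],[39,0]]
[[18,16],[33,3],[35,6],[36,3],[39,0]]
[[18,16],[33,3],[35,6],[36,3],[39,0],[43,10],[46,0]]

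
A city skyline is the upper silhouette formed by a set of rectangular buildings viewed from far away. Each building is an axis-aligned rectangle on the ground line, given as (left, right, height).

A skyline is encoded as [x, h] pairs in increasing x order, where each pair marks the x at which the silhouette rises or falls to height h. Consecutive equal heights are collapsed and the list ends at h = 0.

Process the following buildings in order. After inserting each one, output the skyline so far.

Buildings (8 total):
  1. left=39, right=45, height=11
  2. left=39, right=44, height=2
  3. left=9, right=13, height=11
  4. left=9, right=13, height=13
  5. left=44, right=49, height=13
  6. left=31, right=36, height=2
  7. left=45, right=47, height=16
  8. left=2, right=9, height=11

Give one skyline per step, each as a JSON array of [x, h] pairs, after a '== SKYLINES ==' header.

== SKYLINES ==
[[39,11],[45,0]]
[[39,11],[45,0]]
[[9,11],[13,0],[39,11],[45,0]]
[[9,13],[13,0],[39,11],[45,0]]
[[9,13],[13,0],[39,11],[44,13],[49,0]]
[[9,13],[13,0],[31,2],[36,0],[39,11],[44,13],[49,0]]
[[9,13],[13,0],[31,2],[36,0],[39,11],[44,13],[45,16],[47,13],[49,0]]
[[2,11],[9,13],[13,0],[31,2],[36,0],[39,11],[44,13],[45,16],[47,13],[49,0]]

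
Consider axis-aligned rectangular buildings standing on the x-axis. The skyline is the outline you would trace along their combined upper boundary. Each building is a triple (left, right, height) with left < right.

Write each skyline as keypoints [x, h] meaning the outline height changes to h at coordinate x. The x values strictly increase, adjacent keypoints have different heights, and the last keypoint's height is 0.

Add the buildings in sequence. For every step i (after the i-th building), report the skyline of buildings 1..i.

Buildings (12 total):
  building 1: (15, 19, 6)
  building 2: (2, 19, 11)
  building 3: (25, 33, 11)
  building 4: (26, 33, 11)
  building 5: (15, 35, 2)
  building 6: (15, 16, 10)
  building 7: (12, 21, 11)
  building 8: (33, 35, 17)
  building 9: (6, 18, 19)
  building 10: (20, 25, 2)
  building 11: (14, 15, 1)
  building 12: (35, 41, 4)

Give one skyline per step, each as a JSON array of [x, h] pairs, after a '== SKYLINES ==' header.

== SKYLINES ==
[[15,6],[19,0]]
[[2,11],[19,0]]
[[2,11],[19,0],[25,11],[33,0]]
[[2,11],[19,0],[25,11],[33,0]]
[[2,11],[19,2],[25,11],[33,2],[35,0]]
[[2,11],[19,2],[25,11],[33,2],[35,0]]
[[2,11],[21,2],[25,11],[33,2],[35,0]]
[[2,11],[21,2],[25,11],[33,17],[35,0]]
[[2,11],[6,19],[18,11],[21,2],[25,11],[33,17],[35,0]]
[[2,11],[6,19],[18,11],[21,2],[25,11],[33,17],[35,0]]
[[2,11],[6,19],[18,11],[21,2],[25,11],[33,17],[35,0]]
[[2,11],[6,19],[18,11],[21,2],[25,11],[33,17],[35,4],[41,0]]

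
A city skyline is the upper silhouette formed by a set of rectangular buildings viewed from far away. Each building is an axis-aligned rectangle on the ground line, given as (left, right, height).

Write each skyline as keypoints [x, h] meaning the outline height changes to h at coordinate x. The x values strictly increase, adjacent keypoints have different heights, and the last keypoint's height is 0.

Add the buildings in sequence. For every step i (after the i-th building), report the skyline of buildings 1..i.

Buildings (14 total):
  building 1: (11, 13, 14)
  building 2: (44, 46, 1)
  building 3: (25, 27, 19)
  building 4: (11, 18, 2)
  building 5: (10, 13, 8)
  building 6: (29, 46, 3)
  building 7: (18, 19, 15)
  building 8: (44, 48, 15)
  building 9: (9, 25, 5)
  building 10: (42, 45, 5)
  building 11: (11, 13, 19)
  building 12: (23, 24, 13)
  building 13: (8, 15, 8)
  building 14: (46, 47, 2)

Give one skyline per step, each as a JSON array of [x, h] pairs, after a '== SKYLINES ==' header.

== SKYLINES ==
[[11,14],[13,0]]
[[11,14],[13,0],[44,1],[46,0]]
[[11,14],[13,0],[25,19],[27,0],[44,1],[46,0]]
[[11,14],[13,2],[18,0],[25,19],[27,0],[44,1],[46,0]]
[[10,8],[11,14],[13,2],[18,0],[25,19],[27,0],[44,1],[46,0]]
[[10,8],[11,14],[13,2],[18,0],[25,19],[27,0],[29,3],[46,0]]
[[10,8],[11,14],[13,2],[18,15],[19,0],[25,19],[27,0],[29,3],[46,0]]
[[10,8],[11,14],[13,2],[18,15],[19,0],[25,19],[27,0],[29,3],[44,15],[48,0]]
[[9,5],[10,8],[11,14],[13,5],[18,15],[19,5],[25,19],[27,0],[29,3],[44,15],[48,0]]
[[9,5],[10,8],[11,14],[13,5],[18,15],[19,5],[25,19],[27,0],[29,3],[42,5],[44,15],[48,0]]
[[9,5],[10,8],[11,19],[13,5],[18,15],[19,5],[25,19],[27,0],[29,3],[42,5],[44,15],[48,0]]
[[9,5],[10,8],[11,19],[13,5],[18,15],[19,5],[23,13],[24,5],[25,19],[27,0],[29,3],[42,5],[44,15],[48,0]]
[[8,8],[11,19],[13,8],[15,5],[18,15],[19,5],[23,13],[24,5],[25,19],[27,0],[29,3],[42,5],[44,15],[48,0]]
[[8,8],[11,19],[13,8],[15,5],[18,15],[19,5],[23,13],[24,5],[25,19],[27,0],[29,3],[42,5],[44,15],[48,0]]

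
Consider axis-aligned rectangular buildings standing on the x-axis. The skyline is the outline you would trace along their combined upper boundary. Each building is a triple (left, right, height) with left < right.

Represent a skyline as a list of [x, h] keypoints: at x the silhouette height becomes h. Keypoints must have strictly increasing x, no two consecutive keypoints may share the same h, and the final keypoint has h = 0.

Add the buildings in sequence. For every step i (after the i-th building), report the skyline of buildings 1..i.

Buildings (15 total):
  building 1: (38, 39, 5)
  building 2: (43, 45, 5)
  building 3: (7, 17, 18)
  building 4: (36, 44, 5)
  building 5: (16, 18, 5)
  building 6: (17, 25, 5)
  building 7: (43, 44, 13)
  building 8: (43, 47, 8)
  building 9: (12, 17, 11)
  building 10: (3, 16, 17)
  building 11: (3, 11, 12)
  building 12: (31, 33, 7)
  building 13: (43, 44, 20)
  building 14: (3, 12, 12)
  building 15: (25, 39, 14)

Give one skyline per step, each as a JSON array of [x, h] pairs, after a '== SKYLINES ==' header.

== SKYLINES ==
[[38,5],[39,0]]
[[38,5],[39,0],[43,5],[45,0]]
[[7,18],[17,0],[38,5],[39,0],[43,5],[45,0]]
[[7,18],[17,0],[36,5],[45,0]]
[[7,18],[17,5],[18,0],[36,5],[45,0]]
[[7,18],[17,5],[25,0],[36,5],[45,0]]
[[7,18],[17,5],[25,0],[36,5],[43,13],[44,5],[45,0]]
[[7,18],[17,5],[25,0],[36,5],[43,13],[44,8],[47,0]]
[[7,18],[17,5],[25,0],[36,5],[43,13],[44,8],[47,0]]
[[3,17],[7,18],[17,5],[25,0],[36,5],[43,13],[44,8],[47,0]]
[[3,17],[7,18],[17,5],[25,0],[36,5],[43,13],[44,8],[47,0]]
[[3,17],[7,18],[17,5],[25,0],[31,7],[33,0],[36,5],[43,13],[44,8],[47,0]]
[[3,17],[7,18],[17,5],[25,0],[31,7],[33,0],[36,5],[43,20],[44,8],[47,0]]
[[3,17],[7,18],[17,5],[25,0],[31,7],[33,0],[36,5],[43,20],[44,8],[47,0]]
[[3,17],[7,18],[17,5],[25,14],[39,5],[43,20],[44,8],[47,0]]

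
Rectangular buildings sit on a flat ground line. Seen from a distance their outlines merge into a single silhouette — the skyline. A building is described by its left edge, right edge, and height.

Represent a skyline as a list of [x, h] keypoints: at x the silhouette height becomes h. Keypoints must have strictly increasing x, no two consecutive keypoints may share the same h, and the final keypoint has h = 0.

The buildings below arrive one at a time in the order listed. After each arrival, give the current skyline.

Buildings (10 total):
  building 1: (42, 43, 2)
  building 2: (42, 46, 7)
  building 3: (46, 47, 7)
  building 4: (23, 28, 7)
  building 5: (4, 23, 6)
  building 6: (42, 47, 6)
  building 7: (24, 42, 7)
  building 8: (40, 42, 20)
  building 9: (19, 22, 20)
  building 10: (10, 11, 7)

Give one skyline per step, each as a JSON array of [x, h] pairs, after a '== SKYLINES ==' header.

== SKYLINES ==
[[42,2],[43,0]]
[[42,7],[46,0]]
[[42,7],[47,0]]
[[23,7],[28,0],[42,7],[47,0]]
[[4,6],[23,7],[28,0],[42,7],[47,0]]
[[4,6],[23,7],[28,0],[42,7],[47,0]]
[[4,6],[23,7],[47,0]]
[[4,6],[23,7],[40,20],[42,7],[47,0]]
[[4,6],[19,20],[22,6],[23,7],[40,20],[42,7],[47,0]]
[[4,6],[10,7],[11,6],[19,20],[22,6],[23,7],[40,20],[42,7],[47,0]]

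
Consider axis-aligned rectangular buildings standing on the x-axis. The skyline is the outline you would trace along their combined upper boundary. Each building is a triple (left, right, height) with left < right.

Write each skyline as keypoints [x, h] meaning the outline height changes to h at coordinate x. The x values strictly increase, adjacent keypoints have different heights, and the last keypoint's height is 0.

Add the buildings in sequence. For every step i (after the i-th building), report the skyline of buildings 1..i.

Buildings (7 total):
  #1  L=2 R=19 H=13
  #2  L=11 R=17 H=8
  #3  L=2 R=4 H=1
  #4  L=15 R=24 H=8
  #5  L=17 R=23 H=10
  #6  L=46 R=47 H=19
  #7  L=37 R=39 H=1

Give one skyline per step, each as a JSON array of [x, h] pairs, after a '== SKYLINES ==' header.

== SKYLINES ==
[[2,13],[19,0]]
[[2,13],[19,0]]
[[2,13],[19,0]]
[[2,13],[19,8],[24,0]]
[[2,13],[19,10],[23,8],[24,0]]
[[2,13],[19,10],[23,8],[24,0],[46,19],[47,0]]
[[2,13],[19,10],[23,8],[24,0],[37,1],[39,0],[46,19],[47,0]]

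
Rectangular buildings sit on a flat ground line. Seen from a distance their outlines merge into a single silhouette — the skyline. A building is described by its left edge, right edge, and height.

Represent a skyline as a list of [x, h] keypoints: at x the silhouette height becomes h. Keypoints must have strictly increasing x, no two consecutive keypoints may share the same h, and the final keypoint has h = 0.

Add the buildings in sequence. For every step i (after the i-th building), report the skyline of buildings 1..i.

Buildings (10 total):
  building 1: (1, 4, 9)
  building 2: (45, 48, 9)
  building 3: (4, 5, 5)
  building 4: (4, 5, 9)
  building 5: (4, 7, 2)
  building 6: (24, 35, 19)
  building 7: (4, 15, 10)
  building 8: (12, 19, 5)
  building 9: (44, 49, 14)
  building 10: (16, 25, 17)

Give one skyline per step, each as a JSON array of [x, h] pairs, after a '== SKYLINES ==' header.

== SKYLINES ==
[[1,9],[4,0]]
[[1,9],[4,0],[45,9],[48,0]]
[[1,9],[4,5],[5,0],[45,9],[48,0]]
[[1,9],[5,0],[45,9],[48,0]]
[[1,9],[5,2],[7,0],[45,9],[48,0]]
[[1,9],[5,2],[7,0],[24,19],[35,0],[45,9],[48,0]]
[[1,9],[4,10],[15,0],[24,19],[35,0],[45,9],[48,0]]
[[1,9],[4,10],[15,5],[19,0],[24,19],[35,0],[45,9],[48,0]]
[[1,9],[4,10],[15,5],[19,0],[24,19],[35,0],[44,14],[49,0]]
[[1,9],[4,10],[15,5],[16,17],[24,19],[35,0],[44,14],[49,0]]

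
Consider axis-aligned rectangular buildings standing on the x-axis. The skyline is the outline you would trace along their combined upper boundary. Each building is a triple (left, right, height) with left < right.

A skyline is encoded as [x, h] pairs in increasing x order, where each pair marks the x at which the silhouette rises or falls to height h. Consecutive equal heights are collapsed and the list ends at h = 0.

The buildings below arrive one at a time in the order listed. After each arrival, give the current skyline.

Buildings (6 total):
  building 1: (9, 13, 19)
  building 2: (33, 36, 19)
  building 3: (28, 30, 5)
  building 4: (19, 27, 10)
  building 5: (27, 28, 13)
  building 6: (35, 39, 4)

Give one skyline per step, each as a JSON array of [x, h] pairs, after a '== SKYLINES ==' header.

== SKYLINES ==
[[9,19],[13,0]]
[[9,19],[13,0],[33,19],[36,0]]
[[9,19],[13,0],[28,5],[30,0],[33,19],[36,0]]
[[9,19],[13,0],[19,10],[27,0],[28,5],[30,0],[33,19],[36,0]]
[[9,19],[13,0],[19,10],[27,13],[28,5],[30,0],[33,19],[36,0]]
[[9,19],[13,0],[19,10],[27,13],[28,5],[30,0],[33,19],[36,4],[39,0]]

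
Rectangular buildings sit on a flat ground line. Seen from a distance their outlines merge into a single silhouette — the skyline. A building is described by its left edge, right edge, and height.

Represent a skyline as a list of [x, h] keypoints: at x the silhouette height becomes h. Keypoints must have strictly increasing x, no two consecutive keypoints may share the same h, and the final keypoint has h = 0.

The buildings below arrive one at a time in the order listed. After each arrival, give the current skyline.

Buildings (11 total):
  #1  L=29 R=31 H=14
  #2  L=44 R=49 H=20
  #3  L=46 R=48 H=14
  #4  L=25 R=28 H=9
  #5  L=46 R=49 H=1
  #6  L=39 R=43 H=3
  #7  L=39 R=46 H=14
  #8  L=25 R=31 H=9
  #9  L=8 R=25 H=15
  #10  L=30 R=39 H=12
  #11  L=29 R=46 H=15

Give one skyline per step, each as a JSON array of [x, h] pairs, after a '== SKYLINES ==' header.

== SKYLINES ==
[[29,14],[31,0]]
[[29,14],[31,0],[44,20],[49,0]]
[[29,14],[31,0],[44,20],[49,0]]
[[25,9],[28,0],[29,14],[31,0],[44,20],[49,0]]
[[25,9],[28,0],[29,14],[31,0],[44,20],[49,0]]
[[25,9],[28,0],[29,14],[31,0],[39,3],[43,0],[44,20],[49,0]]
[[25,9],[28,0],[29,14],[31,0],[39,14],[44,20],[49,0]]
[[25,9],[29,14],[31,0],[39,14],[44,20],[49,0]]
[[8,15],[25,9],[29,14],[31,0],[39,14],[44,20],[49,0]]
[[8,15],[25,9],[29,14],[31,12],[39,14],[44,20],[49,0]]
[[8,15],[25,9],[29,15],[44,20],[49,0]]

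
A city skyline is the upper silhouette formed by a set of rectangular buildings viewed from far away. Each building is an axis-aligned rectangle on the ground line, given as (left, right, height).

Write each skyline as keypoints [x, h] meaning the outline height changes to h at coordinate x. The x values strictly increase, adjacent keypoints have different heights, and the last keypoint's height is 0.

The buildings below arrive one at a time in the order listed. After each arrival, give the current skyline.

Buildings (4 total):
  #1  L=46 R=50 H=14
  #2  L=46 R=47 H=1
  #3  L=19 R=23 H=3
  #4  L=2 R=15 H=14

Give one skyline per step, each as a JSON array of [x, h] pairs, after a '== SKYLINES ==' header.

== SKYLINES ==
[[46,14],[50,0]]
[[46,14],[50,0]]
[[19,3],[23,0],[46,14],[50,0]]
[[2,14],[15,0],[19,3],[23,0],[46,14],[50,0]]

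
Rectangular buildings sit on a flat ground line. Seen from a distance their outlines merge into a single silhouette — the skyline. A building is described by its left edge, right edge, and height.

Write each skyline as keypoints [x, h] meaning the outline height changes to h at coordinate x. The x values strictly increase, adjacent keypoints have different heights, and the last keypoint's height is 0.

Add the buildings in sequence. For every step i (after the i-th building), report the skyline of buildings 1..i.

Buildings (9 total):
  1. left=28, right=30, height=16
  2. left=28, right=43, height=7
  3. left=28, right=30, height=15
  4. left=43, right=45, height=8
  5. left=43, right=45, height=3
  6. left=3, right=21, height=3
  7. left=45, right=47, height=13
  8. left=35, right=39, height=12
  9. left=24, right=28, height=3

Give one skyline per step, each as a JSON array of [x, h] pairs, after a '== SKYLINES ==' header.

== SKYLINES ==
[[28,16],[30,0]]
[[28,16],[30,7],[43,0]]
[[28,16],[30,7],[43,0]]
[[28,16],[30,7],[43,8],[45,0]]
[[28,16],[30,7],[43,8],[45,0]]
[[3,3],[21,0],[28,16],[30,7],[43,8],[45,0]]
[[3,3],[21,0],[28,16],[30,7],[43,8],[45,13],[47,0]]
[[3,3],[21,0],[28,16],[30,7],[35,12],[39,7],[43,8],[45,13],[47,0]]
[[3,3],[21,0],[24,3],[28,16],[30,7],[35,12],[39,7],[43,8],[45,13],[47,0]]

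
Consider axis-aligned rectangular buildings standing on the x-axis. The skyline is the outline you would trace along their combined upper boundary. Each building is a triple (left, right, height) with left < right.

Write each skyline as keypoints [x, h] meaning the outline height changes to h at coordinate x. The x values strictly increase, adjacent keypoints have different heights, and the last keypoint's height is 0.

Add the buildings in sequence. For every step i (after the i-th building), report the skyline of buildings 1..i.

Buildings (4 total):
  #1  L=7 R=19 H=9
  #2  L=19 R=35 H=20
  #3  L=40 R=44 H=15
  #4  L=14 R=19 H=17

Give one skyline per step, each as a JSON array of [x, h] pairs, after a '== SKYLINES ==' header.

== SKYLINES ==
[[7,9],[19,0]]
[[7,9],[19,20],[35,0]]
[[7,9],[19,20],[35,0],[40,15],[44,0]]
[[7,9],[14,17],[19,20],[35,0],[40,15],[44,0]]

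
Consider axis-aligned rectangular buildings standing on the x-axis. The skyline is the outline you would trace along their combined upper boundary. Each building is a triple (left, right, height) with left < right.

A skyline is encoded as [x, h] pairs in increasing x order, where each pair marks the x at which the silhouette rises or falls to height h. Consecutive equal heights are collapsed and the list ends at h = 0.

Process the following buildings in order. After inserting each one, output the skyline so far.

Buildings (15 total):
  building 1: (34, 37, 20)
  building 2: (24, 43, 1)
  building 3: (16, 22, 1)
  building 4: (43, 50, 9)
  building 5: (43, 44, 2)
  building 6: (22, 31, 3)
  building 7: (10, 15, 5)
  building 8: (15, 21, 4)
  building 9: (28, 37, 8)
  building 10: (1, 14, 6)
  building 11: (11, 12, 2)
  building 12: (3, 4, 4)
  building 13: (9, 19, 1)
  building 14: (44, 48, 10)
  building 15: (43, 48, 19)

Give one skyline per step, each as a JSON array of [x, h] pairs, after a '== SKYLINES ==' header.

== SKYLINES ==
[[34,20],[37,0]]
[[24,1],[34,20],[37,1],[43,0]]
[[16,1],[22,0],[24,1],[34,20],[37,1],[43,0]]
[[16,1],[22,0],[24,1],[34,20],[37,1],[43,9],[50,0]]
[[16,1],[22,0],[24,1],[34,20],[37,1],[43,9],[50,0]]
[[16,1],[22,3],[31,1],[34,20],[37,1],[43,9],[50,0]]
[[10,5],[15,0],[16,1],[22,3],[31,1],[34,20],[37,1],[43,9],[50,0]]
[[10,5],[15,4],[21,1],[22,3],[31,1],[34,20],[37,1],[43,9],[50,0]]
[[10,5],[15,4],[21,1],[22,3],[28,8],[34,20],[37,1],[43,9],[50,0]]
[[1,6],[14,5],[15,4],[21,1],[22,3],[28,8],[34,20],[37,1],[43,9],[50,0]]
[[1,6],[14,5],[15,4],[21,1],[22,3],[28,8],[34,20],[37,1],[43,9],[50,0]]
[[1,6],[14,5],[15,4],[21,1],[22,3],[28,8],[34,20],[37,1],[43,9],[50,0]]
[[1,6],[14,5],[15,4],[21,1],[22,3],[28,8],[34,20],[37,1],[43,9],[50,0]]
[[1,6],[14,5],[15,4],[21,1],[22,3],[28,8],[34,20],[37,1],[43,9],[44,10],[48,9],[50,0]]
[[1,6],[14,5],[15,4],[21,1],[22,3],[28,8],[34,20],[37,1],[43,19],[48,9],[50,0]]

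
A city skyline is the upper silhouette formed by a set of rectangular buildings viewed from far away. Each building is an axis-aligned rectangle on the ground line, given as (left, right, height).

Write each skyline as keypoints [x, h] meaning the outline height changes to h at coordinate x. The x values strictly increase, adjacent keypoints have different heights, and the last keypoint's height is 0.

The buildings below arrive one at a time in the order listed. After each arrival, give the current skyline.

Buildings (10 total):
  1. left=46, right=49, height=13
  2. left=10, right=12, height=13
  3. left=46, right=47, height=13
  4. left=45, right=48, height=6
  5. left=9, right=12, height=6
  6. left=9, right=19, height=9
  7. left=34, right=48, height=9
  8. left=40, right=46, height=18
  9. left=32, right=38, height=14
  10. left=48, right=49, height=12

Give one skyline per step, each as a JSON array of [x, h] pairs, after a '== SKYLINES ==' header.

== SKYLINES ==
[[46,13],[49,0]]
[[10,13],[12,0],[46,13],[49,0]]
[[10,13],[12,0],[46,13],[49,0]]
[[10,13],[12,0],[45,6],[46,13],[49,0]]
[[9,6],[10,13],[12,0],[45,6],[46,13],[49,0]]
[[9,9],[10,13],[12,9],[19,0],[45,6],[46,13],[49,0]]
[[9,9],[10,13],[12,9],[19,0],[34,9],[46,13],[49,0]]
[[9,9],[10,13],[12,9],[19,0],[34,9],[40,18],[46,13],[49,0]]
[[9,9],[10,13],[12,9],[19,0],[32,14],[38,9],[40,18],[46,13],[49,0]]
[[9,9],[10,13],[12,9],[19,0],[32,14],[38,9],[40,18],[46,13],[49,0]]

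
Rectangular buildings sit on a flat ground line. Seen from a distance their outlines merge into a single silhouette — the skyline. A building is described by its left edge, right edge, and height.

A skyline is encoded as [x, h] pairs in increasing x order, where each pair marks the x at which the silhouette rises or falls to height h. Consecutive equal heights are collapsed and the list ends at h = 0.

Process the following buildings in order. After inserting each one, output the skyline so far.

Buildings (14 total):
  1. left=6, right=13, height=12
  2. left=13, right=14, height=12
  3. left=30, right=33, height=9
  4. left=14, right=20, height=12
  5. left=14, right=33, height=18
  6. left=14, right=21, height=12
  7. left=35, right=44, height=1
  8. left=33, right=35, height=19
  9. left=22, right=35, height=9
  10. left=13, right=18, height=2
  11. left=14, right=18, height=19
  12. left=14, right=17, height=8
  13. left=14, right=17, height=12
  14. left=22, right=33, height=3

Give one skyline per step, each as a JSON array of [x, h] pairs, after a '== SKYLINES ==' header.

== SKYLINES ==
[[6,12],[13,0]]
[[6,12],[14,0]]
[[6,12],[14,0],[30,9],[33,0]]
[[6,12],[20,0],[30,9],[33,0]]
[[6,12],[14,18],[33,0]]
[[6,12],[14,18],[33,0]]
[[6,12],[14,18],[33,0],[35,1],[44,0]]
[[6,12],[14,18],[33,19],[35,1],[44,0]]
[[6,12],[14,18],[33,19],[35,1],[44,0]]
[[6,12],[14,18],[33,19],[35,1],[44,0]]
[[6,12],[14,19],[18,18],[33,19],[35,1],[44,0]]
[[6,12],[14,19],[18,18],[33,19],[35,1],[44,0]]
[[6,12],[14,19],[18,18],[33,19],[35,1],[44,0]]
[[6,12],[14,19],[18,18],[33,19],[35,1],[44,0]]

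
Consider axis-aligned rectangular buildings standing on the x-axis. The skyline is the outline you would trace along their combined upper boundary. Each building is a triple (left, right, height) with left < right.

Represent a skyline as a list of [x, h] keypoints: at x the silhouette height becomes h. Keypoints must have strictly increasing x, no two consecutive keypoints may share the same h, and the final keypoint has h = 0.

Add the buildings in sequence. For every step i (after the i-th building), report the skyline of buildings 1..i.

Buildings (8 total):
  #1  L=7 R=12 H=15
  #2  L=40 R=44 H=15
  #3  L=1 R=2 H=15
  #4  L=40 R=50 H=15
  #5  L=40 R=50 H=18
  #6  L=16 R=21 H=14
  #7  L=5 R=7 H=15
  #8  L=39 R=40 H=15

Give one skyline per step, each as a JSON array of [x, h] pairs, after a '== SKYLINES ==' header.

== SKYLINES ==
[[7,15],[12,0]]
[[7,15],[12,0],[40,15],[44,0]]
[[1,15],[2,0],[7,15],[12,0],[40,15],[44,0]]
[[1,15],[2,0],[7,15],[12,0],[40,15],[50,0]]
[[1,15],[2,0],[7,15],[12,0],[40,18],[50,0]]
[[1,15],[2,0],[7,15],[12,0],[16,14],[21,0],[40,18],[50,0]]
[[1,15],[2,0],[5,15],[12,0],[16,14],[21,0],[40,18],[50,0]]
[[1,15],[2,0],[5,15],[12,0],[16,14],[21,0],[39,15],[40,18],[50,0]]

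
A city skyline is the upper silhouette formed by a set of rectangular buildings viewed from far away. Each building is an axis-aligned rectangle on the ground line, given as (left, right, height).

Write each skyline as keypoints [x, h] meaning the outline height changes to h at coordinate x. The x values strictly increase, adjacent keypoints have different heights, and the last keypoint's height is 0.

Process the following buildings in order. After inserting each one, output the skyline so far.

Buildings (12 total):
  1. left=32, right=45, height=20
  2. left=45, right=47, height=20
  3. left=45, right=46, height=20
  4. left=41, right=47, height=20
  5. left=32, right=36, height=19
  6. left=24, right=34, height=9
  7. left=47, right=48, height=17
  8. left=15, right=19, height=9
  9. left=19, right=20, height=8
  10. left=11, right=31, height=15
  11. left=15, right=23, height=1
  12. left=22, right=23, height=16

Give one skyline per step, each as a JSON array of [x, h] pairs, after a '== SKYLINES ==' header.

== SKYLINES ==
[[32,20],[45,0]]
[[32,20],[47,0]]
[[32,20],[47,0]]
[[32,20],[47,0]]
[[32,20],[47,0]]
[[24,9],[32,20],[47,0]]
[[24,9],[32,20],[47,17],[48,0]]
[[15,9],[19,0],[24,9],[32,20],[47,17],[48,0]]
[[15,9],[19,8],[20,0],[24,9],[32,20],[47,17],[48,0]]
[[11,15],[31,9],[32,20],[47,17],[48,0]]
[[11,15],[31,9],[32,20],[47,17],[48,0]]
[[11,15],[22,16],[23,15],[31,9],[32,20],[47,17],[48,0]]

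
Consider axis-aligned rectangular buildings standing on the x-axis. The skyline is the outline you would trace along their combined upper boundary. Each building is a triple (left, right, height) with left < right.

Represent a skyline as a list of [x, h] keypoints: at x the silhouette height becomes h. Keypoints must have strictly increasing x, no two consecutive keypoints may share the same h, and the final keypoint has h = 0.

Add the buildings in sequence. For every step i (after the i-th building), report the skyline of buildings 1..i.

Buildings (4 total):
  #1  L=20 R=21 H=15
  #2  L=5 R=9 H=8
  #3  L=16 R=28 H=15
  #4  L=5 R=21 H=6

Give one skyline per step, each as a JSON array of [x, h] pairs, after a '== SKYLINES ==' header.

== SKYLINES ==
[[20,15],[21,0]]
[[5,8],[9,0],[20,15],[21,0]]
[[5,8],[9,0],[16,15],[28,0]]
[[5,8],[9,6],[16,15],[28,0]]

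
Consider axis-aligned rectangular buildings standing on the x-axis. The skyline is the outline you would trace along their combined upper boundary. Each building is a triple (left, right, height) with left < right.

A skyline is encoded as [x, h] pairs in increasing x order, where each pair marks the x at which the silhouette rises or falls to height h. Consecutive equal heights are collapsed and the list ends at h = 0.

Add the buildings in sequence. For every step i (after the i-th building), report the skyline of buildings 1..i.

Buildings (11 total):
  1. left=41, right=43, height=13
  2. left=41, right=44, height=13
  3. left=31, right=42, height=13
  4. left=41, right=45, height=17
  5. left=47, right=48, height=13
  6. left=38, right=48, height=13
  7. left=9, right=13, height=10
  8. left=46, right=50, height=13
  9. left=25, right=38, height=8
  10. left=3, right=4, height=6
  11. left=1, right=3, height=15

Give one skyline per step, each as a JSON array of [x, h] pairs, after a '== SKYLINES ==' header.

== SKYLINES ==
[[41,13],[43,0]]
[[41,13],[44,0]]
[[31,13],[44,0]]
[[31,13],[41,17],[45,0]]
[[31,13],[41,17],[45,0],[47,13],[48,0]]
[[31,13],[41,17],[45,13],[48,0]]
[[9,10],[13,0],[31,13],[41,17],[45,13],[48,0]]
[[9,10],[13,0],[31,13],[41,17],[45,13],[50,0]]
[[9,10],[13,0],[25,8],[31,13],[41,17],[45,13],[50,0]]
[[3,6],[4,0],[9,10],[13,0],[25,8],[31,13],[41,17],[45,13],[50,0]]
[[1,15],[3,6],[4,0],[9,10],[13,0],[25,8],[31,13],[41,17],[45,13],[50,0]]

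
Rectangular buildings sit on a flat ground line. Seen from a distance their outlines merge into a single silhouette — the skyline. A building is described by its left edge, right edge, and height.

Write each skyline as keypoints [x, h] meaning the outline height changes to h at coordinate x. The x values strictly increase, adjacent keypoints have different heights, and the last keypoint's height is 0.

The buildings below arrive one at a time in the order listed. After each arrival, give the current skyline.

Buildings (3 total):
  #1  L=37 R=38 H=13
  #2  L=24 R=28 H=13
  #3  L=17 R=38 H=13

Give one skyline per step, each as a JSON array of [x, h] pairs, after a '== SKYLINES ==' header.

== SKYLINES ==
[[37,13],[38,0]]
[[24,13],[28,0],[37,13],[38,0]]
[[17,13],[38,0]]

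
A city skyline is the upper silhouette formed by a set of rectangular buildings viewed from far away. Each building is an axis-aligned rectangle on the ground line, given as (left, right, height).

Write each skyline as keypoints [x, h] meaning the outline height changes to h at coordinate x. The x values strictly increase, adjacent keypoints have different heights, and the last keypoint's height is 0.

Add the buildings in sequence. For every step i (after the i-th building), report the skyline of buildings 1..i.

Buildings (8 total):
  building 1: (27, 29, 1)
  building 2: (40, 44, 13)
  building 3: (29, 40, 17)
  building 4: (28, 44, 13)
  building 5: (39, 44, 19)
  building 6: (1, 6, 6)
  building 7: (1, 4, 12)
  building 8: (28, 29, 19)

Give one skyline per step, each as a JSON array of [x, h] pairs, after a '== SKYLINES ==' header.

== SKYLINES ==
[[27,1],[29,0]]
[[27,1],[29,0],[40,13],[44,0]]
[[27,1],[29,17],[40,13],[44,0]]
[[27,1],[28,13],[29,17],[40,13],[44,0]]
[[27,1],[28,13],[29,17],[39,19],[44,0]]
[[1,6],[6,0],[27,1],[28,13],[29,17],[39,19],[44,0]]
[[1,12],[4,6],[6,0],[27,1],[28,13],[29,17],[39,19],[44,0]]
[[1,12],[4,6],[6,0],[27,1],[28,19],[29,17],[39,19],[44,0]]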